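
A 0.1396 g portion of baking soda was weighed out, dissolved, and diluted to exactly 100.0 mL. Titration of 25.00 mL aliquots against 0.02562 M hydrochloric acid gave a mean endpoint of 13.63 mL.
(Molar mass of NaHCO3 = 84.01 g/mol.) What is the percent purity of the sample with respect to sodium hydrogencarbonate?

84.06 %

NaHCO3 + HCl → NaCl + H2O + CO2
n(HCl) per titration = 0.01363 × 0.02562 = 3.492 × 10^-4 mol
n(NaHCO3) in each aliquot = 3.492 × 10^-4 mol (1:1 ratio)
n(NaHCO3) in the whole flask = 3.492 × 10^-4 × 100.0/25.00 = 1.397 × 10^-3 mol
mass of NaHCO3 = 1.397 × 10^-3 × 84.01 = 0.1173 g
% NaHCO3 = 0.1173 / 0.1396 × 100 = 84.06 %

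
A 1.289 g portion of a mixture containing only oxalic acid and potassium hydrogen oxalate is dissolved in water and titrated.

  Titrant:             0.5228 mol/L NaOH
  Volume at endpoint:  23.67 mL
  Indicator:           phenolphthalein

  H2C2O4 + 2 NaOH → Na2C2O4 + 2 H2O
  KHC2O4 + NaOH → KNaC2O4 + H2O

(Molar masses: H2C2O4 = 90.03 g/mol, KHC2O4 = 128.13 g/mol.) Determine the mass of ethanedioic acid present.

n(NaOH) = 0.02367 × 0.5228 = 0.01237 mol
Let x = n(H2C2O4), y = n(KHC2O4).
Titrant: 2x + 1y = 0.01237;  mass: 90.03x + 128.13y = 1.289
Solving, x = 1.784 × 10^-3 mol, y = 8.807 × 10^-3 mol
mass of H2C2O4 = 1.784 × 10^-3 × 90.03 = 0.1606 g

0.1606 g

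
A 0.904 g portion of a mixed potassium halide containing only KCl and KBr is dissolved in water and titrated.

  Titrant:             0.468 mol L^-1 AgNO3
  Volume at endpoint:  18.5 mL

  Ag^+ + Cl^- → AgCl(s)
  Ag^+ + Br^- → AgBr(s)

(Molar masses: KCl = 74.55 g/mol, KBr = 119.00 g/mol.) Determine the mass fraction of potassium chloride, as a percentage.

n(AgNO3) = 0.0185 × 0.468 = 8.66 × 10^-3 mol
Let x = n(KCl), y = n(KBr).
Titrant: 1x + 1y = 8.66 × 10^-3;  mass: 74.55x + 119.00y = 0.904
Solving, x = 2.84 × 10^-3 mol, y = 5.82 × 10^-3 mol
mass of KCl = 2.84 × 10^-3 × 74.55 = 0.212 g
% KCl = 0.212 / 0.904 × 100 = 23.4 %

23.4 %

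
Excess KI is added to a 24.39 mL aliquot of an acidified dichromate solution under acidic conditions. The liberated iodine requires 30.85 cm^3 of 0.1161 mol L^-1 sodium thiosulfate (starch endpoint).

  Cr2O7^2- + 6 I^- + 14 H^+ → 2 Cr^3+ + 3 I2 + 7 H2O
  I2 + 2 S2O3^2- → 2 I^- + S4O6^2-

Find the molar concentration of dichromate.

n(S2O3^2-) = 0.03085 × 0.1161 = 3.582 × 10^-3 mol
n(I2) = n(S2O3^2-)/2 = 1.791 × 10^-3 mol
From the 1:3 ratio, n(Cr2O7^2-) in the aliquot = 1/3 × 1.791 × 10^-3 = 5.969 × 10^-4 mol
[Cr2O7^2-] = 5.969 × 10^-4 / 0.02439 = 0.02448 mol/L

0.02448 mol/L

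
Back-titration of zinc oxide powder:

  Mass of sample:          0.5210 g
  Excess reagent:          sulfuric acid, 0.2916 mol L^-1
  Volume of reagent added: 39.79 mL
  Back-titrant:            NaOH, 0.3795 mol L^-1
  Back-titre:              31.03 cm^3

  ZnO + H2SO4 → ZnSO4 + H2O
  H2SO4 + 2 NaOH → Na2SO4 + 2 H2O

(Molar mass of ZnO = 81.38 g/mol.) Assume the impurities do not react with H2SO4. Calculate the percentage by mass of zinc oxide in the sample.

89.27 %

n(H2SO4) added = 0.03979 × 0.2916 = 0.01160 mol
n(NaOH) used in back-titration = 0.03103 × 0.3795 = 0.01178 mol
From the 1:2 ratio, n(H2SO4) left over = 1/2 × 0.01178 = 5.888 × 10^-3 mol
n(H2SO4) consumed by analyte = 0.01160 − 5.888 × 10^-3 = 5.715 × 10^-3 mol
n(ZnO) = 5.715 × 10^-3 mol (1:1 ratio)
mass of ZnO = 5.715 × 10^-3 × 81.38 = 0.4651 g
% ZnO = 0.4651 / 0.5210 × 100 = 89.27 %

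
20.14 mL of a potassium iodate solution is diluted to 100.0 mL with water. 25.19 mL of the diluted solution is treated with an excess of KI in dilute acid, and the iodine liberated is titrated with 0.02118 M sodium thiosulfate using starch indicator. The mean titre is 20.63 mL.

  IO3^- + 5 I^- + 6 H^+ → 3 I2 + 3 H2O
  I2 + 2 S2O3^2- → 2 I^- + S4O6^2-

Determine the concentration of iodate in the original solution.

n(S2O3^2-) = 0.02063 × 0.02118 = 4.369 × 10^-4 mol
n(I2) = n(S2O3^2-)/2 = 2.185 × 10^-4 mol
From the 1:3 ratio, n(IO3^-) in the aliquot = 1/3 × 2.185 × 10^-4 = 7.282 × 10^-5 mol
[IO3^-]_dilute = 7.282 × 10^-5 / 0.02519 = 0.002891 mol/L
[IO3^-]_original = 0.002891 × 100.0/20.14 = 0.01435 mol/L

0.01435 M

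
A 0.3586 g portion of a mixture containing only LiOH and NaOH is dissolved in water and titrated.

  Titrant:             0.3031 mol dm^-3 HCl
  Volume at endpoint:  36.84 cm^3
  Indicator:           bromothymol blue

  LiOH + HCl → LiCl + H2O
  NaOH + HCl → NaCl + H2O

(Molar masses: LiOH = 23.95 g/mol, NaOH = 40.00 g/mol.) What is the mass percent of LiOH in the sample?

36.64 %

n(HCl) = 0.03684 × 0.3031 = 0.01117 mol
Let x = n(LiOH), y = n(NaOH).
Titrant: 1x + 1y = 0.01117;  mass: 23.95x + 40.00y = 0.3586
Solving, x = 5.486 × 10^-3 mol, y = 5.680 × 10^-3 mol
mass of LiOH = 5.486 × 10^-3 × 23.95 = 0.1314 g
% LiOH = 0.1314 / 0.3586 × 100 = 36.64 %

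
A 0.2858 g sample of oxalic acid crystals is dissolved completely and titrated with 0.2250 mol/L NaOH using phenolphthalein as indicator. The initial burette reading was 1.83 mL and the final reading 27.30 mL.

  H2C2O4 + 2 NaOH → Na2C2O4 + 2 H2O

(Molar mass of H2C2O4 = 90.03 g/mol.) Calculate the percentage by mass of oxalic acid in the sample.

n(NaOH) = 0.02547 L × 0.2250 mol/L = 5.731 × 10^-3 mol
From the 1:2 ratio, n(H2C2O4) = 1/2 × 5.731 × 10^-3 = 2.865 × 10^-3 mol
mass of H2C2O4 = 2.865 × 10^-3 × 90.03 g/mol = 0.2580 g
% H2C2O4 = 0.2580 / 0.2858 × 100 = 90.26 %

90.26 %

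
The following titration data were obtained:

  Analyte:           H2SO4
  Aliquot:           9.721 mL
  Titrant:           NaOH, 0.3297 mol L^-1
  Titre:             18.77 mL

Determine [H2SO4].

H2SO4 + 2 NaOH → Na2SO4 + 2 H2O
n(NaOH) = 0.01877 L × 0.3297 mol/L = 6.188 × 10^-3 mol
From the 1:2 mole ratio, n(H2SO4) = 1/2 × 6.188 × 10^-3 = 3.094 × 10^-3 mol
[H2SO4] = 3.094 × 10^-3 mol / 0.009721 L = 0.3183 mol/L

0.3183 mol/L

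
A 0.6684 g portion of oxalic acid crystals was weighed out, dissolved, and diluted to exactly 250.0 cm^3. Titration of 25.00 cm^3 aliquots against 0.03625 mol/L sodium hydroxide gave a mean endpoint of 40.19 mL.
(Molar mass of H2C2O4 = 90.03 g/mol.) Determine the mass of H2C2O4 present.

H2C2O4 + 2 NaOH → Na2C2O4 + 2 H2O
n(NaOH) per titration = 0.04019 × 0.03625 = 1.457 × 10^-3 mol
From the 1:2 ratio, n(H2C2O4) in each aliquot = 1/2 × 1.457 × 10^-3 = 7.284 × 10^-4 mol
n(H2C2O4) in the whole flask = 7.284 × 10^-4 × 250.0/25.00 = 7.284 × 10^-3 mol
mass of H2C2O4 = 7.284 × 10^-3 × 90.03 = 0.6558 g

0.6558 g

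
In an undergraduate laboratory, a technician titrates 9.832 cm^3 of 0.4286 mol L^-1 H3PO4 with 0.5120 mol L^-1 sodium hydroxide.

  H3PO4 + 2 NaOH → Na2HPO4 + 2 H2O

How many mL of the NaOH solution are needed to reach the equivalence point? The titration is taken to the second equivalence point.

n(H3PO4) = 0.009832 L × 0.4286 mol/L = 4.214 × 10^-3 mol
From the 2:1 stoichiometry, n(NaOH) = 2/1 × 4.214 × 10^-3 = 8.428 × 10^-3 mol
V(NaOH) = 8.428 × 10^-3 mol / 0.5120 mol/L = 0.01646 L = 16.46 mL

16.46 mL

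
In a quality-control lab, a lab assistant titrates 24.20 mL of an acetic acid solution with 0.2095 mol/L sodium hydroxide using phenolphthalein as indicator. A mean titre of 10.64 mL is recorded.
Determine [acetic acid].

0.09211 mol/L

CH3COOH + NaOH → CH3COONa + H2O
n(NaOH) = 0.01064 L × 0.2095 mol/L = 2.229 × 10^-3 mol
n(CH3COOH) = 2.229 × 10^-3 mol (1:1 mole ratio)
[CH3COOH] = 2.229 × 10^-3 mol / 0.02420 L = 0.09211 mol/L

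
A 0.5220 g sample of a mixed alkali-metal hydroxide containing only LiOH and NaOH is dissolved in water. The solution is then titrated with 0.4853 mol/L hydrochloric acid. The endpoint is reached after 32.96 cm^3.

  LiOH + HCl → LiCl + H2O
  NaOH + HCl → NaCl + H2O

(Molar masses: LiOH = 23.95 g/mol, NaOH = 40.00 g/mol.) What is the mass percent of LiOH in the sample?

33.68 %

n(HCl) = 0.03296 × 0.4853 = 0.01600 mol
Let x = n(LiOH), y = n(NaOH).
Titrant: 1x + 1y = 0.01600;  mass: 23.95x + 40.00y = 0.5220
Solving, x = 7.341 × 10^-3 mol, y = 8.655 × 10^-3 mol
mass of LiOH = 7.341 × 10^-3 × 23.95 = 0.1758 g
% LiOH = 0.1758 / 0.5220 × 100 = 33.68 %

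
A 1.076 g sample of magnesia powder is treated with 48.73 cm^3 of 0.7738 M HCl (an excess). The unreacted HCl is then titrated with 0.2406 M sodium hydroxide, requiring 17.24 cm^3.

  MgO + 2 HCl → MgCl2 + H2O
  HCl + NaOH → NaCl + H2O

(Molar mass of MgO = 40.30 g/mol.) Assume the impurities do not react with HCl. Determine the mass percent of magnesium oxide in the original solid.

n(HCl) added = 0.04873 × 0.7738 = 0.03771 mol
n(NaOH) used in back-titration = 0.01724 × 0.2406 = 4.148 × 10^-3 mol
n(HCl) left over = 4.148 × 10^-3 mol (1:1 ratio)
n(HCl) consumed by analyte = 0.03771 − 4.148 × 10^-3 = 0.03356 mol
From the 1:2 ratio, n(MgO) = 1/2 × 0.03356 = 0.01678 mol
mass of MgO = 0.01678 × 40.30 = 0.6762 g
% MgO = 0.6762 / 1.076 × 100 = 62.85 %

62.85 %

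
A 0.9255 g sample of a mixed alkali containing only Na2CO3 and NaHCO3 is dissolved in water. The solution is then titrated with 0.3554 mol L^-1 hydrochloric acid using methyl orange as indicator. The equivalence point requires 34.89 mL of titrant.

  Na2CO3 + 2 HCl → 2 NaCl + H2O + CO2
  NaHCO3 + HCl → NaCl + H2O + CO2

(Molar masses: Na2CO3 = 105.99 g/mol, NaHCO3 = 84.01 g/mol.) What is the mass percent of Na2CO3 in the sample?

21.46 %

n(HCl) = 0.03489 × 0.3554 = 0.01240 mol
Let x = n(Na2CO3), y = n(NaHCO3).
Titrant: 2x + 1y = 0.01240;  mass: 105.99x + 84.01y = 0.9255
Solving, x = 1.874 × 10^-3 mol, y = 8.653 × 10^-3 mol
mass of Na2CO3 = 1.874 × 10^-3 × 105.99 = 0.1986 g
% Na2CO3 = 0.1986 / 0.9255 × 100 = 21.46 %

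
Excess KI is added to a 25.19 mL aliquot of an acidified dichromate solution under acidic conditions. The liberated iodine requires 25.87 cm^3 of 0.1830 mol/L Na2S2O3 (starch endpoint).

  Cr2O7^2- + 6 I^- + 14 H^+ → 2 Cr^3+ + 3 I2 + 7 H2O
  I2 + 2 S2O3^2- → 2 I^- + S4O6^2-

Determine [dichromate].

n(S2O3^2-) = 0.02587 × 0.1830 = 4.734 × 10^-3 mol
n(I2) = n(S2O3^2-)/2 = 2.367 × 10^-3 mol
From the 1:3 ratio, n(Cr2O7^2-) in the aliquot = 1/3 × 2.367 × 10^-3 = 7.890 × 10^-4 mol
[Cr2O7^2-] = 7.890 × 10^-4 / 0.02519 = 0.03132 mol/L

0.03132 mol/L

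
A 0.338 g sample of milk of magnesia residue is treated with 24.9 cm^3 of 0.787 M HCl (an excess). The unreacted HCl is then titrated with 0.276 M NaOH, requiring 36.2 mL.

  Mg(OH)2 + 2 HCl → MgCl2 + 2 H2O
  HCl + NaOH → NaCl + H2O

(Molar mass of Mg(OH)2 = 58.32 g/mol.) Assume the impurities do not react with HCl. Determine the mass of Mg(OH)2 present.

0.280 g

n(HCl) added = 0.0249 × 0.787 = 0.0196 mol
n(NaOH) used in back-titration = 0.0362 × 0.276 = 9.99 × 10^-3 mol
n(HCl) left over = 9.99 × 10^-3 mol (1:1 ratio)
n(HCl) consumed by analyte = 0.0196 − 9.99 × 10^-3 = 9.61 × 10^-3 mol
From the 1:2 ratio, n(Mg(OH)2) = 1/2 × 9.61 × 10^-3 = 4.80 × 10^-3 mol
mass of Mg(OH)2 = 4.80 × 10^-3 × 58.32 = 0.280 g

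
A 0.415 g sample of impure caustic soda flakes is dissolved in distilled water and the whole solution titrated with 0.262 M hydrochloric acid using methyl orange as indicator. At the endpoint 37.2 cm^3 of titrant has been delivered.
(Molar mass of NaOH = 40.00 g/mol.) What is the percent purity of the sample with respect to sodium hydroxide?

NaOH + HCl → NaCl + H2O
n(HCl) = 0.0372 L × 0.262 mol/L = 9.75 × 10^-3 mol
n(NaOH) = 9.75 × 10^-3 mol (1:1 ratio)
mass of NaOH = 9.75 × 10^-3 × 40.00 g/mol = 0.390 g
% NaOH = 0.390 / 0.415 × 100 = 93.9 %

93.9 %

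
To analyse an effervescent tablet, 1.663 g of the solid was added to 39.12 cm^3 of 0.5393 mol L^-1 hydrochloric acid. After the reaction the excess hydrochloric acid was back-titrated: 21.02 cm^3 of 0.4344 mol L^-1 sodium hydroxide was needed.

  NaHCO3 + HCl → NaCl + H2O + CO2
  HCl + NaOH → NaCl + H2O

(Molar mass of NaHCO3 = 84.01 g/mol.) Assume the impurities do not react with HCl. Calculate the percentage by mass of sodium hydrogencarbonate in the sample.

60.45 %

n(HCl) added = 0.03912 × 0.5393 = 0.02110 mol
n(NaOH) used in back-titration = 0.02102 × 0.4344 = 9.131 × 10^-3 mol
n(HCl) left over = 9.131 × 10^-3 mol (1:1 ratio)
n(HCl) consumed by analyte = 0.02110 − 9.131 × 10^-3 = 0.01197 mol
n(NaHCO3) = 0.01197 mol (1:1 ratio)
mass of NaHCO3 = 0.01197 × 84.01 = 1.005 g
% NaHCO3 = 1.005 / 1.663 × 100 = 60.45 %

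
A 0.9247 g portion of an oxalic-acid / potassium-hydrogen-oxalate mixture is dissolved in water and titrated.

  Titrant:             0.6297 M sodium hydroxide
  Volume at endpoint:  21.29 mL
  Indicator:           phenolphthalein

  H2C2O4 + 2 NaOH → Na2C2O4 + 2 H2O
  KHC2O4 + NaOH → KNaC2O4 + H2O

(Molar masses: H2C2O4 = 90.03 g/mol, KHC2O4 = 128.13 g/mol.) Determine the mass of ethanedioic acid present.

0.4295 g

n(NaOH) = 0.02129 × 0.6297 = 0.01341 mol
Let x = n(H2C2O4), y = n(KHC2O4).
Titrant: 2x + 1y = 0.01341;  mass: 90.03x + 128.13y = 0.9247
Solving, x = 4.771 × 10^-3 mol, y = 3.865 × 10^-3 mol
mass of H2C2O4 = 4.771 × 10^-3 × 90.03 = 0.4295 g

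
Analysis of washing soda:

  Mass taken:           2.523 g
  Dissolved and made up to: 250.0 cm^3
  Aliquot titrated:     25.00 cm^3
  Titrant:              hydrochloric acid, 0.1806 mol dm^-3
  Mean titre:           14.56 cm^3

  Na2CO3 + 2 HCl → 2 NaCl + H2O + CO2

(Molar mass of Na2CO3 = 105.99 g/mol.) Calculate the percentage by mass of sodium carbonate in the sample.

n(HCl) per titration = 0.01456 × 0.1806 = 2.630 × 10^-3 mol
From the 1:2 ratio, n(Na2CO3) in each aliquot = 1/2 × 2.630 × 10^-3 = 1.315 × 10^-3 mol
n(Na2CO3) in the whole flask = 1.315 × 10^-3 × 250.0/25.00 = 0.01315 mol
mass of Na2CO3 = 0.01315 × 105.99 = 1.394 g
% Na2CO3 = 1.394 / 2.523 × 100 = 55.23 %

55.23 %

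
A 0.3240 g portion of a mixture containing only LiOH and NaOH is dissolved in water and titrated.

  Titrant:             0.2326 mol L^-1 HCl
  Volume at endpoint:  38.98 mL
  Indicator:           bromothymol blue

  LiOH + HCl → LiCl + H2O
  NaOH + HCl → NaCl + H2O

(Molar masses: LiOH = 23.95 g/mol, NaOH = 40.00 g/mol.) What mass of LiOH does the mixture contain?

0.05770 g

n(HCl) = 0.03898 × 0.2326 = 9.067 × 10^-3 mol
Let x = n(LiOH), y = n(NaOH).
Titrant: 1x + 1y = 9.067 × 10^-3;  mass: 23.95x + 40.00y = 0.3240
Solving, x = 2.409 × 10^-3 mol, y = 6.657 × 10^-3 mol
mass of LiOH = 2.409 × 10^-3 × 23.95 = 0.05770 g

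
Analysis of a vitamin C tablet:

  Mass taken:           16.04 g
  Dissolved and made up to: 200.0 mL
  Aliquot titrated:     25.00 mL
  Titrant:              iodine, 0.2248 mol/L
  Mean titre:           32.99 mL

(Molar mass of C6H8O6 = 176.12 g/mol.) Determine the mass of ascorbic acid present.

10.45 g

C6H8O6 + I2 → C6H6O6 + 2 HI
n(I2) per titration = 0.03299 × 0.2248 = 7.416 × 10^-3 mol
n(C6H8O6) in each aliquot = 7.416 × 10^-3 mol (1:1 ratio)
n(C6H8O6) in the whole flask = 7.416 × 10^-3 × 200.0/25.00 = 0.05933 mol
mass of C6H8O6 = 0.05933 × 176.12 = 10.45 g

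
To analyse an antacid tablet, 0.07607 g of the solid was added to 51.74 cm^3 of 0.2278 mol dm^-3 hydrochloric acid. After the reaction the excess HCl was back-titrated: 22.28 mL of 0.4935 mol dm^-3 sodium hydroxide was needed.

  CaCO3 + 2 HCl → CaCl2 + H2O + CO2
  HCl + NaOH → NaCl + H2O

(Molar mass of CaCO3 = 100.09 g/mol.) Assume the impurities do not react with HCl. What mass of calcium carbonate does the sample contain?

n(HCl) added = 0.05174 × 0.2278 = 0.01179 mol
n(NaOH) used in back-titration = 0.02228 × 0.4935 = 0.01100 mol
n(HCl) left over = 0.01100 mol (1:1 ratio)
n(HCl) consumed by analyte = 0.01179 − 0.01100 = 7.912 × 10^-4 mol
From the 1:2 ratio, n(CaCO3) = 1/2 × 7.912 × 10^-4 = 3.956 × 10^-4 mol
mass of CaCO3 = 3.956 × 10^-4 × 100.09 = 0.03960 g

0.03960 g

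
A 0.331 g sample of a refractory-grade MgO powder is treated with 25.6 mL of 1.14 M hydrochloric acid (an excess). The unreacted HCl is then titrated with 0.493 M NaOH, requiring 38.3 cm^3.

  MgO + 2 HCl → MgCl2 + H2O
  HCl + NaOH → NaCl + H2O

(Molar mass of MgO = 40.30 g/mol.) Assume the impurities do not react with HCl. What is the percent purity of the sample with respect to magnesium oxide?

62.7 %

n(HCl) added = 0.0256 × 1.14 = 0.0292 mol
n(NaOH) used in back-titration = 0.0383 × 0.493 = 0.0189 mol
n(HCl) left over = 0.0189 mol (1:1 ratio)
n(HCl) consumed by analyte = 0.0292 − 0.0189 = 0.0103 mol
From the 1:2 ratio, n(MgO) = 1/2 × 0.0103 = 5.15 × 10^-3 mol
mass of MgO = 5.15 × 10^-3 × 40.30 = 0.208 g
% MgO = 0.208 / 0.331 × 100 = 62.7 %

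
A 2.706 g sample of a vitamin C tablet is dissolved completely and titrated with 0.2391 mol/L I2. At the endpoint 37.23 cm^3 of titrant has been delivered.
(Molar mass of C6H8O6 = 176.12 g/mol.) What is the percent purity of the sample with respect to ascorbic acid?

C6H8O6 + I2 → C6H6O6 + 2 HI
n(I2) = 0.03723 L × 0.2391 mol/L = 8.902 × 10^-3 mol
n(C6H8O6) = 8.902 × 10^-3 mol (1:1 ratio)
mass of C6H8O6 = 8.902 × 10^-3 × 176.12 g/mol = 1.568 g
% C6H8O6 = 1.568 / 2.706 × 100 = 57.94 %

57.94 %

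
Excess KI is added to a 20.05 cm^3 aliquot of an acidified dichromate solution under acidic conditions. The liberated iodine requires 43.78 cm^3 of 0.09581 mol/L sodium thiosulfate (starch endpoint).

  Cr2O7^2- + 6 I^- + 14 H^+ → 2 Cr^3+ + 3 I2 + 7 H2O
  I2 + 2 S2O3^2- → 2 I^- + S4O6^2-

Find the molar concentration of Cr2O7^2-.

n(S2O3^2-) = 0.04378 × 0.09581 = 4.195 × 10^-3 mol
n(I2) = n(S2O3^2-)/2 = 2.097 × 10^-3 mol
From the 1:3 ratio, n(Cr2O7^2-) in the aliquot = 1/3 × 2.097 × 10^-3 = 6.991 × 10^-4 mol
[Cr2O7^2-] = 6.991 × 10^-4 / 0.02005 = 0.03487 mol/L

0.03487 mol/L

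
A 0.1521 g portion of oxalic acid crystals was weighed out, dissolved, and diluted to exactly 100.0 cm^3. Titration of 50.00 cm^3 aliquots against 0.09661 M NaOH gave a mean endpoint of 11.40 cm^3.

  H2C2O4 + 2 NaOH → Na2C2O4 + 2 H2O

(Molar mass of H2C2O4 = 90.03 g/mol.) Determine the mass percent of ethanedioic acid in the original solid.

n(NaOH) per titration = 0.01140 × 0.09661 = 1.101 × 10^-3 mol
From the 1:2 ratio, n(H2C2O4) in each aliquot = 1/2 × 1.101 × 10^-3 = 5.507 × 10^-4 mol
n(H2C2O4) in the whole flask = 5.507 × 10^-4 × 100.0/50.00 = 1.101 × 10^-3 mol
mass of H2C2O4 = 1.101 × 10^-3 × 90.03 = 0.09915 g
% H2C2O4 = 0.09915 / 0.1521 × 100 = 65.19 %

65.19 %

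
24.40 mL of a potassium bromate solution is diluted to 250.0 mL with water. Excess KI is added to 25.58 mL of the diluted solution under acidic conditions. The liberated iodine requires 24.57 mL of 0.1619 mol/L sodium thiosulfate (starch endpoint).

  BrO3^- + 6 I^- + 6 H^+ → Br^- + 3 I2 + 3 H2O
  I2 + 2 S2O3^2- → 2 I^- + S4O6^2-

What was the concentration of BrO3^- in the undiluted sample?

0.2656 mol/L

n(S2O3^2-) = 0.02457 × 0.1619 = 3.978 × 10^-3 mol
n(I2) = n(S2O3^2-)/2 = 1.989 × 10^-3 mol
From the 1:3 ratio, n(BrO3^-) in the aliquot = 1/3 × 1.989 × 10^-3 = 6.630 × 10^-4 mol
[BrO3^-]_dilute = 6.630 × 10^-4 / 0.02558 = 0.02592 mol/L
[BrO3^-]_original = 0.02592 × 250.0/24.40 = 0.2656 mol/L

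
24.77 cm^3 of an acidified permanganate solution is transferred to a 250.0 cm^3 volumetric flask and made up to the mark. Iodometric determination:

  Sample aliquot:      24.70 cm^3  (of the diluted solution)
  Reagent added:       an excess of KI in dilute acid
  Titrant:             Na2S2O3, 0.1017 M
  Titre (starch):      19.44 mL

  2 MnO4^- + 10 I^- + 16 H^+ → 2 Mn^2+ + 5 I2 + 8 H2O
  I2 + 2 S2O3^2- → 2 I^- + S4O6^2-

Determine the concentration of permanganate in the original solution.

n(S2O3^2-) = 0.01944 × 0.1017 = 1.977 × 10^-3 mol
n(I2) = n(S2O3^2-)/2 = 9.885 × 10^-4 mol
From the 2:5 ratio, n(MnO4^-) in the aliquot = 2/5 × 9.885 × 10^-4 = 3.954 × 10^-4 mol
[MnO4^-]_dilute = 3.954 × 10^-4 / 0.02470 = 0.01601 mol/L
[MnO4^-]_original = 0.01601 × 250.0/24.77 = 0.1616 mol/L

0.1616 M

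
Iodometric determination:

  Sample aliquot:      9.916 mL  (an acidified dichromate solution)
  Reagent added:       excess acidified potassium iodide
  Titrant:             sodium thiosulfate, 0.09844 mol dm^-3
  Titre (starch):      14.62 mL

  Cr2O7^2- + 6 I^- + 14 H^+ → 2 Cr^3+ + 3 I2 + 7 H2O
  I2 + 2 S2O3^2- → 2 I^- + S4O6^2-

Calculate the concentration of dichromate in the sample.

0.02419 mol/L

n(S2O3^2-) = 0.01462 × 0.09844 = 1.439 × 10^-3 mol
n(I2) = n(S2O3^2-)/2 = 7.196 × 10^-4 mol
From the 1:3 ratio, n(Cr2O7^2-) in the aliquot = 1/3 × 7.196 × 10^-4 = 2.399 × 10^-4 mol
[Cr2O7^2-] = 2.399 × 10^-4 / 0.009916 = 0.02419 mol/L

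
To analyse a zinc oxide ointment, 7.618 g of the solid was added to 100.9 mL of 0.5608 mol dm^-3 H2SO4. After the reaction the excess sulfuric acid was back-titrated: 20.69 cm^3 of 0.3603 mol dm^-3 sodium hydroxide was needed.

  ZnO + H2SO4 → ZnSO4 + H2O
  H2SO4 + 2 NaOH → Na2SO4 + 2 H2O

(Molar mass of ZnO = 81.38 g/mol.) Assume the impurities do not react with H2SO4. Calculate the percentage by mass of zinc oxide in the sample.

n(H2SO4) added = 0.1009 × 0.5608 = 0.05658 mol
n(NaOH) used in back-titration = 0.02069 × 0.3603 = 7.455 × 10^-3 mol
From the 1:2 ratio, n(H2SO4) left over = 1/2 × 7.455 × 10^-3 = 3.727 × 10^-3 mol
n(H2SO4) consumed by analyte = 0.05658 − 3.727 × 10^-3 = 0.05286 mol
n(ZnO) = 0.05286 mol (1:1 ratio)
mass of ZnO = 0.05286 × 81.38 = 4.302 g
% ZnO = 4.302 / 7.618 × 100 = 56.47 %

56.47 %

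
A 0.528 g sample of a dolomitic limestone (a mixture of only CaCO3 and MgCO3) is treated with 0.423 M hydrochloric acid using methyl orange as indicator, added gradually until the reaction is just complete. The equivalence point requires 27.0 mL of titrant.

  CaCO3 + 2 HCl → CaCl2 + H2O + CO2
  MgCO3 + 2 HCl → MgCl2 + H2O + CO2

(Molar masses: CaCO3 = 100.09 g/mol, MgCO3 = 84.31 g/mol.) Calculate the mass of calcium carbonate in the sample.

n(HCl) = 0.0270 × 0.423 = 0.0114 mol
Let x = n(CaCO3), y = n(MgCO3).
Titrant: 2x + 2y = 0.0114;  mass: 100.09x + 84.31y = 0.528
Solving, x = 2.95 × 10^-3 mol, y = 2.76 × 10^-3 mol
mass of CaCO3 = 2.95 × 10^-3 × 100.09 = 0.295 g

0.295 g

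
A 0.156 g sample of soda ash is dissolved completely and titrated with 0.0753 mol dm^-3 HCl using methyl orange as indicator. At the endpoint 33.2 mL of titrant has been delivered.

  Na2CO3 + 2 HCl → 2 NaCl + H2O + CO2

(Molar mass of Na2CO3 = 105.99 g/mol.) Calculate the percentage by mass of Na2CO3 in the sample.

n(HCl) = 0.0332 L × 0.0753 mol/L = 2.50 × 10^-3 mol
From the 1:2 ratio, n(Na2CO3) = 1/2 × 2.50 × 10^-3 = 1.25 × 10^-3 mol
mass of Na2CO3 = 1.25 × 10^-3 × 105.99 g/mol = 0.132 g
% Na2CO3 = 0.132 / 0.156 × 100 = 84.9 %

84.9 %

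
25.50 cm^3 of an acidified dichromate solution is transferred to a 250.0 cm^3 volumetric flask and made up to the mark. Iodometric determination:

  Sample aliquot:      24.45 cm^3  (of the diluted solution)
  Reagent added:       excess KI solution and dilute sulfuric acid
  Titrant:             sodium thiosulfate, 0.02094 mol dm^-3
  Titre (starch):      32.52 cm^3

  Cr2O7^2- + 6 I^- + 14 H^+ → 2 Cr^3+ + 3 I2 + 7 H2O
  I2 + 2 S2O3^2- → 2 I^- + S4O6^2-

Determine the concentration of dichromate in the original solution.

0.04551 mol/L

n(S2O3^2-) = 0.03252 × 0.02094 = 6.810 × 10^-4 mol
n(I2) = n(S2O3^2-)/2 = 3.405 × 10^-4 mol
From the 1:3 ratio, n(Cr2O7^2-) in the aliquot = 1/3 × 3.405 × 10^-4 = 1.135 × 10^-4 mol
[Cr2O7^2-]_dilute = 1.135 × 10^-4 / 0.02445 = 0.004642 mol/L
[Cr2O7^2-]_original = 0.004642 × 250.0/25.50 = 0.04551 mol/L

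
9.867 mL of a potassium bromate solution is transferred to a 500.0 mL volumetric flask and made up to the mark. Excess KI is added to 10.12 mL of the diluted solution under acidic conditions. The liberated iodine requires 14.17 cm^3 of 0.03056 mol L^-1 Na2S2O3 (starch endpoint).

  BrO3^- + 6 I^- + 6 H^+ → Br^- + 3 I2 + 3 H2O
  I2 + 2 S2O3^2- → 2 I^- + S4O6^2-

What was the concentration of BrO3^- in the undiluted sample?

n(S2O3^2-) = 0.01417 × 0.03056 = 4.330 × 10^-4 mol
n(I2) = n(S2O3^2-)/2 = 2.165 × 10^-4 mol
From the 1:3 ratio, n(BrO3^-) in the aliquot = 1/3 × 2.165 × 10^-4 = 7.217 × 10^-5 mol
[BrO3^-]_dilute = 7.217 × 10^-5 / 0.01012 = 0.007132 mol/L
[BrO3^-]_original = 0.007132 × 500.0/9.867 = 0.3614 mol/L

0.3614 mol/L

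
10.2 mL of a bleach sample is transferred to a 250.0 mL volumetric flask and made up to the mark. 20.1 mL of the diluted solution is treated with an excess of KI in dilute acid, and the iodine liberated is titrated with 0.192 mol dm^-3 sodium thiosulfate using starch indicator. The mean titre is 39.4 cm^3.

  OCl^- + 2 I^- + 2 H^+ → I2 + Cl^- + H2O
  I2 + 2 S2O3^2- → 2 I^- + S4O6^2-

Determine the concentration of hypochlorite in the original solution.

4.61 mol/L

n(S2O3^2-) = 0.0394 × 0.192 = 7.56 × 10^-3 mol
n(I2) = n(S2O3^2-)/2 = 3.78 × 10^-3 mol
n(OCl^-) in the aliquot = 3.78 × 10^-3 mol (1:1 ratio)
[OCl^-]_dilute = 3.78 × 10^-3 / 0.0201 = 0.188 mol/L
[OCl^-]_original = 0.188 × 250.0/10.2 = 4.61 mol/L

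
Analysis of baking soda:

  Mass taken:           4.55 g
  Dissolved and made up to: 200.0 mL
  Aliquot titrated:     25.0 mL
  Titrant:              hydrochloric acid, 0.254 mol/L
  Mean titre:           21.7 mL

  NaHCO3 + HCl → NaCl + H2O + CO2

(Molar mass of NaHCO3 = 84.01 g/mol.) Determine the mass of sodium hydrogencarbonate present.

3.70 g

n(HCl) per titration = 0.0217 × 0.254 = 5.51 × 10^-3 mol
n(NaHCO3) in each aliquot = 5.51 × 10^-3 mol (1:1 ratio)
n(NaHCO3) in the whole flask = 5.51 × 10^-3 × 200.0/25.0 = 0.0441 mol
mass of NaHCO3 = 0.0441 × 84.01 = 3.70 g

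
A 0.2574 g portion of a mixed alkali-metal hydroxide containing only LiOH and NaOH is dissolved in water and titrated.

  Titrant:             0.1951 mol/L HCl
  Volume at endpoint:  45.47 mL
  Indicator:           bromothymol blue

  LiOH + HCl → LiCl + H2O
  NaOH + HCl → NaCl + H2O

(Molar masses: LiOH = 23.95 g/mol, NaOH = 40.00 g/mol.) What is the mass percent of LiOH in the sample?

56.49 %

n(HCl) = 0.04547 × 0.1951 = 8.871 × 10^-3 mol
Let x = n(LiOH), y = n(NaOH).
Titrant: 1x + 1y = 8.871 × 10^-3;  mass: 23.95x + 40.00y = 0.2574
Solving, x = 6.072 × 10^-3 mol, y = 2.800 × 10^-3 mol
mass of LiOH = 6.072 × 10^-3 × 23.95 = 0.1454 g
% LiOH = 0.1454 / 0.2574 × 100 = 56.49 %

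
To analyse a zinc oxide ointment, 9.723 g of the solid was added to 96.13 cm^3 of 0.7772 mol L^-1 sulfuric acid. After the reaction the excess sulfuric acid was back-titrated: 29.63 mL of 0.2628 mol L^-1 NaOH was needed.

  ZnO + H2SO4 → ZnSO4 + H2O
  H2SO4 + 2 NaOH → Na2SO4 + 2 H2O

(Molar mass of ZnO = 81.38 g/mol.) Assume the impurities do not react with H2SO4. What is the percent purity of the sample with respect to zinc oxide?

n(H2SO4) added = 0.09613 × 0.7772 = 0.07471 mol
n(NaOH) used in back-titration = 0.02963 × 0.2628 = 7.787 × 10^-3 mol
From the 1:2 ratio, n(H2SO4) left over = 1/2 × 7.787 × 10^-3 = 3.893 × 10^-3 mol
n(H2SO4) consumed by analyte = 0.07471 − 3.893 × 10^-3 = 0.07082 mol
n(ZnO) = 0.07082 mol (1:1 ratio)
mass of ZnO = 0.07082 × 81.38 = 5.763 g
% ZnO = 5.763 / 9.723 × 100 = 59.27 %

59.27 %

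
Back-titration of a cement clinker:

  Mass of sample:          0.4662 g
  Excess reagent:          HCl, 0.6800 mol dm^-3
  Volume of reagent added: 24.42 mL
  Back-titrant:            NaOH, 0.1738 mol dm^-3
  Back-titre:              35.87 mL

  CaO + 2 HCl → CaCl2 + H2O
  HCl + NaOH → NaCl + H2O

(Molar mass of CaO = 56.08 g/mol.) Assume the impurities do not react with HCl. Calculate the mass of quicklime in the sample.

n(HCl) added = 0.02442 × 0.6800 = 0.01661 mol
n(NaOH) used in back-titration = 0.03587 × 0.1738 = 6.234 × 10^-3 mol
n(HCl) left over = 6.234 × 10^-3 mol (1:1 ratio)
n(HCl) consumed by analyte = 0.01661 − 6.234 × 10^-3 = 0.01037 mol
From the 1:2 ratio, n(CaO) = 1/2 × 0.01037 = 5.186 × 10^-3 mol
mass of CaO = 5.186 × 10^-3 × 56.08 = 0.2908 g

0.2908 g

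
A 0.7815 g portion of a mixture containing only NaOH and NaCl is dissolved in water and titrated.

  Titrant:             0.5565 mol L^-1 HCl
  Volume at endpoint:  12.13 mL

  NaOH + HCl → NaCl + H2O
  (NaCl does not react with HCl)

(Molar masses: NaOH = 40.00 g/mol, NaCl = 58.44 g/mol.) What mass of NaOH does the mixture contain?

0.2700 g

n(HCl) = 0.01213 × 0.5565 = 6.750 × 10^-3 mol
Let x = n(NaOH), y = n(NaCl).
Titrant: 1x = 6.750 × 10^-3;  mass: 40.00x + 58.44y = 0.7815
Solving, x = 6.750 × 10^-3 mol, y = 8.752 × 10^-3 mol
mass of NaOH = 6.750 × 10^-3 × 40.00 = 0.2700 g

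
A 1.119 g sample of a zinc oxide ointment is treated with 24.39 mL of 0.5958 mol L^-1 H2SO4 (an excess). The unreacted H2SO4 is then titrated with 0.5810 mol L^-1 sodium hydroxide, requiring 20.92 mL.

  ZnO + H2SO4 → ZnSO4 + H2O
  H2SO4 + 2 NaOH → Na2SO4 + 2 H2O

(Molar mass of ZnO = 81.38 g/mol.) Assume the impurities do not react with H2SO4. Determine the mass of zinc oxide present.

n(H2SO4) added = 0.02439 × 0.5958 = 0.01453 mol
n(NaOH) used in back-titration = 0.02092 × 0.5810 = 0.01215 mol
From the 1:2 ratio, n(H2SO4) left over = 1/2 × 0.01215 = 6.077 × 10^-3 mol
n(H2SO4) consumed by analyte = 0.01453 − 6.077 × 10^-3 = 8.454 × 10^-3 mol
n(ZnO) = 8.454 × 10^-3 mol (1:1 ratio)
mass of ZnO = 8.454 × 10^-3 × 81.38 = 0.6880 g

0.6880 g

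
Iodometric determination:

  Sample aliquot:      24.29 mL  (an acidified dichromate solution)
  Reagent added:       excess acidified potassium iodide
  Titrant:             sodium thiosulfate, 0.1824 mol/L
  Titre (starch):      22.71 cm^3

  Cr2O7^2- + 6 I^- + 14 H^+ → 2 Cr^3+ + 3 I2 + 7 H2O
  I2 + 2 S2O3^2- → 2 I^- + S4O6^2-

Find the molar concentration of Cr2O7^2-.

0.02842 mol/L

n(S2O3^2-) = 0.02271 × 0.1824 = 4.142 × 10^-3 mol
n(I2) = n(S2O3^2-)/2 = 2.071 × 10^-3 mol
From the 1:3 ratio, n(Cr2O7^2-) in the aliquot = 1/3 × 2.071 × 10^-3 = 6.904 × 10^-4 mol
[Cr2O7^2-] = 6.904 × 10^-4 / 0.02429 = 0.02842 mol/L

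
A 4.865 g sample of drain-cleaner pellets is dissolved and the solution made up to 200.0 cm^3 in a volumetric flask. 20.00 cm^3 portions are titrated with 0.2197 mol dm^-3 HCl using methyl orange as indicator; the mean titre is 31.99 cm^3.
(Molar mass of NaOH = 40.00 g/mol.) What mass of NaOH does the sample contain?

2.811 g

NaOH + HCl → NaCl + H2O
n(HCl) per titration = 0.03199 × 0.2197 = 7.028 × 10^-3 mol
n(NaOH) in each aliquot = 7.028 × 10^-3 mol (1:1 ratio)
n(NaOH) in the whole flask = 7.028 × 10^-3 × 200.0/20.00 = 0.07028 mol
mass of NaOH = 0.07028 × 40.00 = 2.811 g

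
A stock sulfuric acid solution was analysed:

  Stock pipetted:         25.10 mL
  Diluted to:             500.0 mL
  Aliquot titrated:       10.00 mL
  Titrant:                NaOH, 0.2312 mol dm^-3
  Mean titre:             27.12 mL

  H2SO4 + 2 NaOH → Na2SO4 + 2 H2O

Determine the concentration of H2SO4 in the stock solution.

n(NaOH) = 0.02712 × 0.2312 = 6.270 × 10^-3 mol
From the 1:2 ratio, n(H2SO4) in the aliquot = 1/2 × 6.270 × 10^-3 = 3.135 × 10^-3 mol
[H2SO4]_dilute = 3.135 × 10^-3 / 0.01000 = 0.3135 mol/L
Dilution factor = 500.0 / 25.10 = 19.92
[H2SO4]_stock = 0.3135 × 19.92 = 6.245 mol/L

6.245 mol/L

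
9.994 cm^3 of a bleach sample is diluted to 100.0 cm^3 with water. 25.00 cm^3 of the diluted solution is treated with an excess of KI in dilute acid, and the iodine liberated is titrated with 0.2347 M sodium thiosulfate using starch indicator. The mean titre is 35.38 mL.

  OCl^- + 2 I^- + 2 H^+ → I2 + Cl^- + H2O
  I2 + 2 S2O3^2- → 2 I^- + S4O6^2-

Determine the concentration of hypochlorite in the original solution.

n(S2O3^2-) = 0.03538 × 0.2347 = 8.304 × 10^-3 mol
n(I2) = n(S2O3^2-)/2 = 4.152 × 10^-3 mol
n(OCl^-) in the aliquot = 4.152 × 10^-3 mol (1:1 ratio)
[OCl^-]_dilute = 4.152 × 10^-3 / 0.02500 = 0.1661 mol/L
[OCl^-]_original = 0.1661 × 100.0/9.994 = 1.662 mol/L

1.662 M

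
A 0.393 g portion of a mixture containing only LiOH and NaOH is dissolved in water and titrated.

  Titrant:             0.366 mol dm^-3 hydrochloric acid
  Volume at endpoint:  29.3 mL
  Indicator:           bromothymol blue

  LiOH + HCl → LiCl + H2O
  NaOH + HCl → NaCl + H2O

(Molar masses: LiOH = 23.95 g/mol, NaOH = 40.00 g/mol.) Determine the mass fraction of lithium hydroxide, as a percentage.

n(HCl) = 0.0293 × 0.366 = 0.0107 mol
Let x = n(LiOH), y = n(NaOH).
Titrant: 1x + 1y = 0.0107;  mass: 23.95x + 40.00y = 0.393
Solving, x = 2.24 × 10^-3 mol, y = 8.48 × 10^-3 mol
mass of LiOH = 2.24 × 10^-3 × 23.95 = 0.0536 g
% LiOH = 0.0536 / 0.393 × 100 = 13.7 %

13.7 %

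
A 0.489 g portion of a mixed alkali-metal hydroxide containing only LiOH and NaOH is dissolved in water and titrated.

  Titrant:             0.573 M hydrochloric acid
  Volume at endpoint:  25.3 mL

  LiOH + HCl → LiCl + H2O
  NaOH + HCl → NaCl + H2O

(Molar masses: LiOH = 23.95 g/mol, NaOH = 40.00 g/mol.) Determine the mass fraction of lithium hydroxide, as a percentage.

27.7 %

n(HCl) = 0.0253 × 0.573 = 0.0145 mol
Let x = n(LiOH), y = n(NaOH).
Titrant: 1x + 1y = 0.0145;  mass: 23.95x + 40.00y = 0.489
Solving, x = 5.66 × 10^-3 mol, y = 8.83 × 10^-3 mol
mass of LiOH = 5.66 × 10^-3 × 23.95 = 0.136 g
% LiOH = 0.136 / 0.489 × 100 = 27.7 %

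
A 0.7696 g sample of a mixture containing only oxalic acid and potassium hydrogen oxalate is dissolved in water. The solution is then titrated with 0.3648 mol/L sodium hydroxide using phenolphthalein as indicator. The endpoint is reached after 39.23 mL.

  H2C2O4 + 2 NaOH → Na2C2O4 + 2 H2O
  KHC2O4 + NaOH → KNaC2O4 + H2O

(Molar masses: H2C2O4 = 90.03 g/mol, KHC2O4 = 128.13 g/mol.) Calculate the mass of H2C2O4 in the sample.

0.5763 g

n(NaOH) = 0.03923 × 0.3648 = 0.01431 mol
Let x = n(H2C2O4), y = n(KHC2O4).
Titrant: 2x + 1y = 0.01431;  mass: 90.03x + 128.13y = 0.7696
Solving, x = 6.401 × 10^-3 mol, y = 1.509 × 10^-3 mol
mass of H2C2O4 = 6.401 × 10^-3 × 90.03 = 0.5763 g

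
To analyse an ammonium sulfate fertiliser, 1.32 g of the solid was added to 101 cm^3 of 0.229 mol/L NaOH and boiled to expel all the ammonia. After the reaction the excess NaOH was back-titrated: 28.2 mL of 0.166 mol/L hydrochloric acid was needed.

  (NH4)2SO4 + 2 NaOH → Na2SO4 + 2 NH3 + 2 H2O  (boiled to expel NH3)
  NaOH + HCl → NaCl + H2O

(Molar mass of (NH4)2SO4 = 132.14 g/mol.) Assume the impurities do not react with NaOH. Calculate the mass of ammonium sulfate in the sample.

1.22 g

n(NaOH) added = 0.101 × 0.229 = 0.0231 mol
n(HCl) used in back-titration = 0.0282 × 0.166 = 4.68 × 10^-3 mol
n(NaOH) left over = 4.68 × 10^-3 mol (1:1 ratio)
n(NaOH) consumed by analyte = 0.0231 − 4.68 × 10^-3 = 0.0184 mol
From the 1:2 ratio, n((NH4)2SO4) = 1/2 × 0.0184 = 9.22 × 10^-3 mol
mass of (NH4)2SO4 = 9.22 × 10^-3 × 132.14 = 1.22 g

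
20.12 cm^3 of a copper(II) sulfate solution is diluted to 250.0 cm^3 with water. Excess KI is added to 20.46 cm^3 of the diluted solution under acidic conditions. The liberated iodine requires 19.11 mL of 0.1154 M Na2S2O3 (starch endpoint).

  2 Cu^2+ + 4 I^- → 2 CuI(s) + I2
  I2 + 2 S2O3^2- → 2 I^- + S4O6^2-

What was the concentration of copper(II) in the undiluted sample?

1.339 M

n(S2O3^2-) = 0.01911 × 0.1154 = 2.205 × 10^-3 mol
n(I2) = n(S2O3^2-)/2 = 1.103 × 10^-3 mol
From the 2:1 ratio, n(Cu2+) in the aliquot = 2/1 × 1.103 × 10^-3 = 2.205 × 10^-3 mol
[Cu2+]_dilute = 2.205 × 10^-3 / 0.02046 = 0.1078 mol/L
[Cu2+]_original = 0.1078 × 250.0/20.12 = 1.339 mol/L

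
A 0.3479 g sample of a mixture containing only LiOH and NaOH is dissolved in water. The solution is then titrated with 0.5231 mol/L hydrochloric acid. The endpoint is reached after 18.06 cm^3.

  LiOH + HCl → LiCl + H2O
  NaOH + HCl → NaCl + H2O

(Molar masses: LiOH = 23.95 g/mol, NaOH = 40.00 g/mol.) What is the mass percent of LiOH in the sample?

12.86 %

n(HCl) = 0.01806 × 0.5231 = 9.447 × 10^-3 mol
Let x = n(LiOH), y = n(NaOH).
Titrant: 1x + 1y = 9.447 × 10^-3;  mass: 23.95x + 40.00y = 0.3479
Solving, x = 1.868 × 10^-3 mol, y = 7.579 × 10^-3 mol
mass of LiOH = 1.868 × 10^-3 × 23.95 = 0.04475 g
% LiOH = 0.04475 / 0.3479 × 100 = 12.86 %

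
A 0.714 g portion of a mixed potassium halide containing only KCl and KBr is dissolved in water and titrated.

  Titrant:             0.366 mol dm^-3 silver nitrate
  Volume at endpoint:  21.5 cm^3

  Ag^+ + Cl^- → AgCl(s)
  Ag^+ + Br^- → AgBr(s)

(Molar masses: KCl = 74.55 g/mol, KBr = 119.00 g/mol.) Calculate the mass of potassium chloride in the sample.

0.373 g

n(AgNO3) = 0.0215 × 0.366 = 7.87 × 10^-3 mol
Let x = n(KCl), y = n(KBr).
Titrant: 1x + 1y = 7.87 × 10^-3;  mass: 74.55x + 119.00y = 0.714
Solving, x = 5.00 × 10^-3 mol, y = 2.87 × 10^-3 mol
mass of KCl = 5.00 × 10^-3 × 74.55 = 0.373 g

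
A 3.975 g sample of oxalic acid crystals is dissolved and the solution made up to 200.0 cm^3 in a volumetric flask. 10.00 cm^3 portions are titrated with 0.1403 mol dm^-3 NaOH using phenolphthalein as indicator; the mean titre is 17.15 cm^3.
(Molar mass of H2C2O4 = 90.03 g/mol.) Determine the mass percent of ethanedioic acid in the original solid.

H2C2O4 + 2 NaOH → Na2C2O4 + 2 H2O
n(NaOH) per titration = 0.01715 × 0.1403 = 2.406 × 10^-3 mol
From the 1:2 ratio, n(H2C2O4) in each aliquot = 1/2 × 2.406 × 10^-3 = 1.203 × 10^-3 mol
n(H2C2O4) in the whole flask = 1.203 × 10^-3 × 200.0/10.00 = 0.02406 mol
mass of H2C2O4 = 0.02406 × 90.03 = 2.166 g
% H2C2O4 = 2.166 / 3.975 × 100 = 54.50 %

54.50 %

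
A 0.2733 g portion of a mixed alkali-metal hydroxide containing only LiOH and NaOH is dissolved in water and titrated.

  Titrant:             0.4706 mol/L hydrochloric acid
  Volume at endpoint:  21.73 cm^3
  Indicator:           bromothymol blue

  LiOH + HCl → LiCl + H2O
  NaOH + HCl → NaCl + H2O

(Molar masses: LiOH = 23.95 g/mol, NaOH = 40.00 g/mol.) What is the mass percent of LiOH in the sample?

n(HCl) = 0.02173 × 0.4706 = 0.01023 mol
Let x = n(LiOH), y = n(NaOH).
Titrant: 1x + 1y = 0.01023;  mass: 23.95x + 40.00y = 0.2733
Solving, x = 8.458 × 10^-3 mol, y = 1.768 × 10^-3 mol
mass of LiOH = 8.458 × 10^-3 × 23.95 = 0.2026 g
% LiOH = 0.2026 / 0.2733 × 100 = 74.12 %

74.12 %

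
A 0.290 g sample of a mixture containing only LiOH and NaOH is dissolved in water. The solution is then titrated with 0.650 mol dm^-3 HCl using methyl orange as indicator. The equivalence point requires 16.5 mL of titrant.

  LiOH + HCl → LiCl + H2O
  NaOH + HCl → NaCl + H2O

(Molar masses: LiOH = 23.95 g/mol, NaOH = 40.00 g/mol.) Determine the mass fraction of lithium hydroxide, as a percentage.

n(HCl) = 0.0165 × 0.650 = 0.0107 mol
Let x = n(LiOH), y = n(NaOH).
Titrant: 1x + 1y = 0.0107;  mass: 23.95x + 40.00y = 0.290
Solving, x = 8.66 × 10^-3 mol, y = 2.06 × 10^-3 mol
mass of LiOH = 8.66 × 10^-3 × 23.95 = 0.207 g
% LiOH = 0.207 / 0.290 × 100 = 71.5 %

71.5 %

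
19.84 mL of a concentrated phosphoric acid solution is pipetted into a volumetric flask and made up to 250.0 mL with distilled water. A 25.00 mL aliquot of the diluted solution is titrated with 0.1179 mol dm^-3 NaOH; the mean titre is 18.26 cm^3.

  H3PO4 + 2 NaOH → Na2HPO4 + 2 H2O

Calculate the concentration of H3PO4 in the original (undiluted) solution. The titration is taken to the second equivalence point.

0.5426 mol/L

n(NaOH) = 0.01826 × 0.1179 = 2.153 × 10^-3 mol
From the 1:2 ratio, n(H3PO4) in the aliquot = 1/2 × 2.153 × 10^-3 = 1.076 × 10^-3 mol
[H3PO4]_dilute = 1.076 × 10^-3 / 0.02500 = 0.04306 mol/L
Dilution factor = 250.0 / 19.84 = 12.60
[H3PO4]_stock = 0.04306 × 12.60 = 0.5426 mol/L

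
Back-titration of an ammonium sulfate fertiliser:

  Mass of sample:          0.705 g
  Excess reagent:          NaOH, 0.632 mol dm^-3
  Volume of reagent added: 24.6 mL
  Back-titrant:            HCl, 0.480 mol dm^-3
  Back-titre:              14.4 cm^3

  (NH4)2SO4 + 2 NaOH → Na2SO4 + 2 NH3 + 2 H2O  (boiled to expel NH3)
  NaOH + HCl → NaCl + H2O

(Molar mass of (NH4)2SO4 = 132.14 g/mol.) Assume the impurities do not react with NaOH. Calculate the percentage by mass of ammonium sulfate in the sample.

n(NaOH) added = 0.0246 × 0.632 = 0.0155 mol
n(HCl) used in back-titration = 0.0144 × 0.480 = 6.91 × 10^-3 mol
n(NaOH) left over = 6.91 × 10^-3 mol (1:1 ratio)
n(NaOH) consumed by analyte = 0.0155 − 6.91 × 10^-3 = 8.64 × 10^-3 mol
From the 1:2 ratio, n((NH4)2SO4) = 1/2 × 8.64 × 10^-3 = 4.32 × 10^-3 mol
mass of (NH4)2SO4 = 4.32 × 10^-3 × 132.14 = 0.571 g
% (NH4)2SO4 = 0.571 / 0.705 × 100 = 80.9 %

80.9 %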